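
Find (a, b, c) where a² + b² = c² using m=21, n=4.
(425, 168, 457)

Euclid's formula: a = m² - n², b = 2mn, c = m² + n²
m = 21, n = 4
a = 21² - 4² = 441 - 16 = 425
b = 2 × 21 × 4 = 168
c = 21² + 4² = 441 + 16 = 457
Verification: 425² + 168² = 180625 + 28224 = 208849 = 457² ✓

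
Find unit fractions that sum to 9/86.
1/10 + 1/215

Greedy algorithm:
9/86: ceiling(86/9) = 10, use 1/10
1/215: ceiling(215/1) = 215, use 1/215
Result: 9/86 = 1/10 + 1/215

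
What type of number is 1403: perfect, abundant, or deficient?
deficient

Proper divisors of 1403: sum = 1 + 23 + 61 = 85
Since 85 < 1403, 1403 is deficient.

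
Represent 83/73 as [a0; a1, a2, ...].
[1; 7, 3, 3]

Euclidean algorithm steps:
83 = 1 × 73 + 10
73 = 7 × 10 + 3
10 = 3 × 3 + 1
3 = 3 × 1 + 0
Continued fraction: [1; 7, 3, 3]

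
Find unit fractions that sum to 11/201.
1/19 + 1/478 + 1/365097 + 1/222159333918

Greedy algorithm:
11/201: ceiling(201/11) = 19, use 1/19
8/3819: ceiling(3819/8) = 478, use 1/478
5/1825482: ceiling(1825482/5) = 365097, use 1/365097
1/222159333918: ceiling(222159333918/1) = 222159333918, use 1/222159333918
Result: 11/201 = 1/19 + 1/478 + 1/365097 + 1/222159333918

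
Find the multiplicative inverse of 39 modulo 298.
107

gcd(39, 298) = 1, so the inverse exists.
Extended Euclidean algorithm on (298, 39):
298 = 7 × 39 + 25  ⟹  25 = (1)·298 + (-7)·39
39 = 1 × 25 + 14  ⟹  14 = (-1)·298 + (8)·39
25 = 1 × 14 + 11  ⟹  11 = (2)·298 + (-15)·39
14 = 1 × 11 + 3  ⟹  3 = (-3)·298 + (23)·39
11 = 3 × 3 + 2  ⟹  2 = (11)·298 + (-84)·39
3 = 1 × 2 + 1  ⟹  1 = (-14)·298 + (107)·39
So (107)·39 ≡ 1 (mod 298), i.e. 39^(-1) ≡ 107 (mod 298).
Check: 39 × 107 = 4173 ≡ 1 (mod 298)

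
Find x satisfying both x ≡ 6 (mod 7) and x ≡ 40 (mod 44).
216

Using Chinese Remainder Theorem:
M = 7 × 44 = 308
M1 = 44, M2 = 7
y1 = 44^(-1) mod 7 = 4
y2 = 7^(-1) mod 44 = 19
x = (6×44×4 + 40×7×19) mod 308 = 216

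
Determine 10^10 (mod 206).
66

Repeated squaring. Binary of 10 = 1010.
10^1 ≡ 10 (mod 206); 10^2 ≡ 100 (mod 206); 10^4 ≡ 112 (mod 206); 10^8 ≡ 184 (mod 206)
10^10 = 10^2 × 10^8 ≡ 66 (mod 206)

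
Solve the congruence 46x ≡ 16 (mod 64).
x ≡ 24 (mod 32)

gcd(46, 64) = 2, which divides 16, so solutions exist.
Divide through by 2: 23x ≡ 8 (mod 32).
Find 23^(-1) mod 32 by the extended Euclidean algorithm:
32 = 1 × 23 + 9  ⟹  9 = (1)·32 + (-1)·23
23 = 2 × 9 + 5  ⟹  5 = (-2)·32 + (3)·23
9 = 1 × 5 + 4  ⟹  4 = (3)·32 + (-4)·23
5 = 1 × 4 + 1  ⟹  1 = (-5)·32 + (7)·23
So (7)·23 ≡ 1 (mod 32), i.e. 23^(-1) ≡ 7 (mod 32).
x ≡ 7 × 8 = 56 ≡ 24 (mod 32).
Check: 46 × 24 = 1104 ≡ 16 (mod 64).
x ≡ 24 (mod 32), giving 2 solutions mod 64.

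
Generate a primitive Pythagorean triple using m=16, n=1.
(255, 32, 257)

Euclid's formula: a = m² - n², b = 2mn, c = m² + n²
m = 16, n = 1
a = 16² - 1² = 256 - 1 = 255
b = 2 × 16 × 1 = 32
c = 16² + 1² = 256 + 1 = 257
Verification: 255² + 32² = 65025 + 1024 = 66049 = 257² ✓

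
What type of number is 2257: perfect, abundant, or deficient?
deficient

Proper divisors of 2257: sum = 1 + 37 + 61 = 99
Since 99 < 2257, 2257 is deficient.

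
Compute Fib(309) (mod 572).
430

Matrix identity: Q^n = [[F_(n+1), F_n], [F_n, F_(n-1)]] with Q = [[1,1],[1,0]].
n = 309 = 100110101₂. Square-and-multiply, entries mod 572:
Q^1 = [[1,1],[1,0]]
Q^2 = (Q^1)² = [[2,1],[1,1]]
Q^4 = (Q^2)² = [[5,3],[3,2]]
Q^9 = (Q^4)²·Q = [[55,34],[34,21]]
Q^19 = (Q^9)²·Q = [[473,177],[177,296]]
Q^38 = (Q^19)² = [[518,549],[549,541]]
Q^77 = (Q^38)²·Q = [[252,13],[13,239]]
Q^154 = (Q^77)² = [[181,91],[91,90]]
Q^309 = (Q^154)²·Q = [[495,430],[430,65]]
F_309 mod 572 = Q^309[0][1] = 430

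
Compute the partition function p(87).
38887673

p(n) counts ways to write n as a sum of positive integers (order ignored).
Euler's pentagonal recurrence: p(k) = p(k-1) + p(k-2) - p(k-5) - p(k-7) + p(k-12) + p(k-15) - ... (offsets j(3j∓1)/2, signs ++--, p(0)=1, p(<0)=0).
DP table for k = 0..86: p(0)=1, p(1)=1, p(2)=2, p(3)=3, p(4)=5, p(5)=7, p(6)=11, p(7)=15, p(8)=22, p(9)=30, p(10)=42, p(11)=56, p(12)=77, p(13)=101, p(14)=135, p(15)=176, p(16)=231, p(17)=297, p(18)=385, p(19)=490, p(20)=627, p(21)=792, p(22)=1002, p(23)=1255, p(24)=1575, p(25)=1958, p(26)=2436, p(27)=3010, p(28)=3718, p(29)=4565, p(30)=5604, p(31)=6842, p(32)=8349, p(33)=10143, p(34)=12310, p(35)=14883, p(36)=17977, p(37)=21637, p(38)=26015, p(39)=31185, p(40)=37338, p(41)=44583, p(42)=53174, p(43)=63261, p(44)=75175, p(45)=89134, p(46)=105558, p(47)=124754, p(48)=147273, p(49)=173525, p(50)=204226, p(51)=239943, p(52)=281589, p(53)=329931, p(54)=386155, p(55)=451276, p(56)=526823, p(57)=614154, p(58)=715220, p(59)=831820, p(60)=966467, p(61)=1121505, p(62)=1300156, p(63)=1505499, p(64)=1741630, p(65)=2012558, p(66)=2323520, p(67)=2679689, p(68)=3087735, p(69)=3554345, p(70)=4087968, p(71)=4697205, p(72)=5392783, p(73)=6185689, p(74)=7089500, p(75)=8118264, p(76)=9289091, p(77)=10619863, p(78)=12132164, p(79)=13848650, p(80)=15796476, p(81)=18004327, p(82)=20506255, p(83)=23338469, p(84)=26543660, p(85)=30167357, p(86)=34262962.
Final step: p(87) = p(86) + p(85) - p(82) - p(80) + p(75) + p(72) - p(65) - p(61) + p(52) + p(47) - p(36) - p(30) + p(17) + p(10)
= 34262962 + 30167357 - 20506255 - 15796476 + 8118264 + 5392783 - 2012558 - 1121505 + 281589 + 124754 - 17977 - 5604 + 297 + 42
= 38887673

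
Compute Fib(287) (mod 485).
278

Matrix identity: Q^n = [[F_(n+1), F_n], [F_n, F_(n-1)]] with Q = [[1,1],[1,0]].
n = 287 = 100011111₂. Square-and-multiply, entries mod 485:
Q^1 = [[1,1],[1,0]]
Q^2 = (Q^1)² = [[2,1],[1,1]]
Q^4 = (Q^2)² = [[5,3],[3,2]]
Q^8 = (Q^4)² = [[34,21],[21,13]]
Q^17 = (Q^8)²·Q = [[159,142],[142,17]]
Q^35 = (Q^17)²·Q = [[112,340],[340,257]]
Q^71 = (Q^35)²·Q = [[434,104],[104,330]]
Q^143 = (Q^71)²·Q = [[238,322],[322,401]]
Q^287 = (Q^143)²·Q = [[396,278],[278,118]]
F_287 mod 485 = Q^287[0][1] = 278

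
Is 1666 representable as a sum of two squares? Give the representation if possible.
21² + 35² (a=21, b=35)

Factorization: 1666 = 2 × 7^2 × 17
By Fermat: n is sum of two squares iff every prime p ≡ 3 (mod 4) appears to even power.
All primes ≡ 3 (mod 4) appear to even power.
Search a = 0, 1, 2, … for 1666 - a² a perfect square: first hit at a = 21: 1666 - 441 = 1225 = 35².
1666 = 21² + 35² = 441 + 1225 ✓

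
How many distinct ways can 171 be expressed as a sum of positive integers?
301384802048

p(n) counts ways to write n as a sum of positive integers (order ignored).
Euler's pentagonal recurrence: p(k) = p(k-1) + p(k-2) - p(k-5) - p(k-7) + p(k-12) + p(k-15) - ... (offsets j(3j∓1)/2, signs ++--, p(0)=1, p(<0)=0).
DP table for k = 0..170: p(0)=1, p(1)=1, p(2)=2, p(3)=3, p(4)=5, p(5)=7, p(6)=11, p(7)=15, p(8)=22, p(9)=30, p(10)=42, p(11)=56, p(12)=77, p(13)=101, p(14)=135, p(15)=176, p(16)=231, p(17)=297, p(18)=385, p(19)=490, p(20)=627, p(21)=792, p(22)=1002, p(23)=1255, p(24)=1575, p(25)=1958, p(26)=2436, p(27)=3010, p(28)=3718, p(29)=4565, p(30)=5604, p(31)=6842, p(32)=8349, p(33)=10143, p(34)=12310, p(35)=14883, p(36)=17977, p(37)=21637, p(38)=26015, p(39)=31185, p(40)=37338, p(41)=44583, p(42)=53174, p(43)=63261, p(44)=75175, p(45)=89134, p(46)=105558, p(47)=124754, p(48)=147273, p(49)=173525, p(50)=204226, p(51)=239943, p(52)=281589, p(53)=329931, p(54)=386155, p(55)=451276, p(56)=526823, p(57)=614154, p(58)=715220, p(59)=831820, p(60)=966467, p(61)=1121505, p(62)=1300156, p(63)=1505499, p(64)=1741630, p(65)=2012558, p(66)=2323520, p(67)=2679689, p(68)=3087735, p(69)=3554345, p(70)=4087968, p(71)=4697205, p(72)=5392783, p(73)=6185689, p(74)=7089500, p(75)=8118264, p(76)=9289091, p(77)=10619863, p(78)=12132164, p(79)=13848650, p(80)=15796476, p(81)=18004327, p(82)=20506255, p(83)=23338469, p(84)=26543660, p(85)=30167357, p(86)=34262962, p(87)=38887673, p(88)=44108109, p(89)=49995925, p(90)=56634173, p(91)=64112359, p(92)=72533807, p(93)=82010177, p(94)=92669720, p(95)=104651419, p(96)=118114304, p(97)=133230930, p(98)=150198136, p(99)=169229875, p(100)=190569292, p(101)=214481126, p(102)=241265379, p(103)=271248950, p(104)=304801365, p(105)=342325709, p(106)=384276336, p(107)=431149389, p(108)=483502844, p(109)=541946240, p(110)=607163746, p(111)=679903203, p(112)=761002156, p(113)=851376628, p(114)=952050665, p(115)=1064144451, p(116)=1188908248, p(117)=1327710076, p(118)=1482074143, p(119)=1653668665, p(120)=1844349560, p(121)=2056148051, p(122)=2291320912, p(123)=2552338241, p(124)=2841940500, p(125)=3163127352, p(126)=3519222692, p(127)=3913864295, p(128)=4351078600, p(129)=4835271870, p(130)=5371315400, p(131)=5964539504, p(132)=6620830889, p(133)=7346629512, p(134)=8149040695, p(135)=9035836076, p(136)=10015581680, p(137)=11097645016, p(138)=12292341831, p(139)=13610949895, p(140)=15065878135, p(141)=16670689208, p(142)=18440293320, p(143)=20390982757, p(144)=22540654445, p(145)=24908858009, p(146)=27517052599, p(147)=30388671978, p(148)=33549419497, p(149)=37027355200, p(150)=40853235313, p(151)=45060624582, p(152)=49686288421, p(153)=54770336324, p(154)=60356673280, p(155)=66493182097, p(156)=73232243759, p(157)=80630964769, p(158)=88751778802, p(159)=97662728555, p(160)=107438159466, p(161)=118159068427, p(162)=129913904637, p(163)=142798995930, p(164)=156919475295, p(165)=172389800255, p(166)=189334822579, p(167)=207890420102, p(168)=228204732751, p(169)=250438925115, p(170)=274768617130.
Final step: p(171) = p(170) + p(169) - p(166) - p(164) + p(159) + p(156) - p(149) - p(145) + p(136) + p(131) - p(120) - p(114) + p(101) + p(94) - p(79) - p(71) + p(54) + p(45) - p(26) - p(16)
= 274768617130 + 250438925115 - 189334822579 - 156919475295 + 97662728555 + 73232243759 - 37027355200 - 24908858009 + 10015581680 + 5964539504 - 1844349560 - 952050665 + 214481126 + 92669720 - 13848650 - 4697205 + 386155 + 89134 - 2436 - 231
= 301384802048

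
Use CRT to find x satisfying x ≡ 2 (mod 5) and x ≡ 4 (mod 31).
97

Using Chinese Remainder Theorem:
M = 5 × 31 = 155
M1 = 31, M2 = 5
y1 = 31^(-1) mod 5 = 1
y2 = 5^(-1) mod 31 = 25
x = (2×31×1 + 4×5×25) mod 155 = 97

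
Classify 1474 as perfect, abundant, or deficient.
deficient

Proper divisors of 1474: sum = 1 + 2 + 11 + 22 + 67 + 134 + 737 = 974
Since 974 < 1474, 1474 is deficient.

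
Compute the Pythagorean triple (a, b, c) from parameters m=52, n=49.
(303, 5096, 5105)

Euclid's formula: a = m² - n², b = 2mn, c = m² + n²
m = 52, n = 49
a = 52² - 49² = 2704 - 2401 = 303
b = 2 × 52 × 49 = 5096
c = 52² + 49² = 2704 + 2401 = 5105
Verification: 303² + 5096² = 91809 + 25969216 = 26061025 = 5105² ✓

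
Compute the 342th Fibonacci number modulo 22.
12

Matrix identity: Q^n = [[F_(n+1), F_n], [F_n, F_(n-1)]] with Q = [[1,1],[1,0]].
n = 342 = 101010110₂. Square-and-multiply, entries mod 22:
Q^1 = [[1,1],[1,0]]
Q^2 = (Q^1)² = [[2,1],[1,1]]
Q^5 = (Q^2)²·Q = [[8,5],[5,3]]
Q^10 = (Q^5)² = [[1,11],[11,12]]
Q^21 = (Q^10)²·Q = [[1,12],[12,11]]
Q^42 = (Q^21)² = [[13,12],[12,1]]
Q^85 = (Q^42)²·Q = [[19,5],[5,14]]
Q^171 = (Q^85)²·Q = [[1,12],[12,11]]
Q^342 = (Q^171)² = [[13,12],[12,1]]
F_342 mod 22 = Q^342[0][1] = 12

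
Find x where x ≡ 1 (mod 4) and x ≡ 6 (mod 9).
33

Using Chinese Remainder Theorem:
M = 4 × 9 = 36
M1 = 9, M2 = 4
y1 = 9^(-1) mod 4 = 1
y2 = 4^(-1) mod 9 = 7
x = (1×9×1 + 6×4×7) mod 36 = 33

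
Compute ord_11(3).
5

11 is prime, so ord(3) divides φ(11) = 10.
Divisors of 10: 1, 2, 5, 10.
Repeated squaring: 3^1 ≡ 3, 3^2 ≡ 9, 3^4 ≡ 4, 3^8 ≡ 5 (mod 11).
Test 3^d mod 11 for each divisor d in increasing order:
3^1 ≡ 3
3^2 ≡ 9
3^5 = 3^4·3^1 ≡ 1  ← first divisor giving 1
The order is 5.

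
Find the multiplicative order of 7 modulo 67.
66

67 is prime, so ord(7) divides φ(67) = 66.
Divisors of 66: 1, 2, 3, 6, 11, 22, 33, 66.
Repeated squaring: 7^1 ≡ 7, 7^2 ≡ 49, 7^4 ≡ 56, 7^8 ≡ 54, 7^16 ≡ 35, 7^32 ≡ 19, 7^64 ≡ 26 (mod 67).
Test 7^d mod 67 for each divisor d in increasing order:
7^1 ≡ 7
7^2 ≡ 49
7^3 = 7^2·7^1 ≡ 8
7^6 = 7^4·7^2 ≡ 64
7^11 = 7^8·7^2·7^1 ≡ 30
7^22 = 7^16·7^4·7^2 ≡ 29
7^33 = 7^32·7^1 ≡ 66
7^66 = 7^64·7^2 ≡ 1  ← first divisor giving 1
The order is 66.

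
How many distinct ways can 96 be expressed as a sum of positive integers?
118114304

p(n) counts ways to write n as a sum of positive integers (order ignored).
Euler's pentagonal recurrence: p(k) = p(k-1) + p(k-2) - p(k-5) - p(k-7) + p(k-12) + p(k-15) - ... (offsets j(3j∓1)/2, signs ++--, p(0)=1, p(<0)=0).
DP table for k = 0..95: p(0)=1, p(1)=1, p(2)=2, p(3)=3, p(4)=5, p(5)=7, p(6)=11, p(7)=15, p(8)=22, p(9)=30, p(10)=42, p(11)=56, p(12)=77, p(13)=101, p(14)=135, p(15)=176, p(16)=231, p(17)=297, p(18)=385, p(19)=490, p(20)=627, p(21)=792, p(22)=1002, p(23)=1255, p(24)=1575, p(25)=1958, p(26)=2436, p(27)=3010, p(28)=3718, p(29)=4565, p(30)=5604, p(31)=6842, p(32)=8349, p(33)=10143, p(34)=12310, p(35)=14883, p(36)=17977, p(37)=21637, p(38)=26015, p(39)=31185, p(40)=37338, p(41)=44583, p(42)=53174, p(43)=63261, p(44)=75175, p(45)=89134, p(46)=105558, p(47)=124754, p(48)=147273, p(49)=173525, p(50)=204226, p(51)=239943, p(52)=281589, p(53)=329931, p(54)=386155, p(55)=451276, p(56)=526823, p(57)=614154, p(58)=715220, p(59)=831820, p(60)=966467, p(61)=1121505, p(62)=1300156, p(63)=1505499, p(64)=1741630, p(65)=2012558, p(66)=2323520, p(67)=2679689, p(68)=3087735, p(69)=3554345, p(70)=4087968, p(71)=4697205, p(72)=5392783, p(73)=6185689, p(74)=7089500, p(75)=8118264, p(76)=9289091, p(77)=10619863, p(78)=12132164, p(79)=13848650, p(80)=15796476, p(81)=18004327, p(82)=20506255, p(83)=23338469, p(84)=26543660, p(85)=30167357, p(86)=34262962, p(87)=38887673, p(88)=44108109, p(89)=49995925, p(90)=56634173, p(91)=64112359, p(92)=72533807, p(93)=82010177, p(94)=92669720, p(95)=104651419.
Final step: p(96) = p(95) + p(94) - p(91) - p(89) + p(84) + p(81) - p(74) - p(70) + p(61) + p(56) - p(45) - p(39) + p(26) + p(19) - p(4)
= 104651419 + 92669720 - 64112359 - 49995925 + 26543660 + 18004327 - 7089500 - 4087968 + 1121505 + 526823 - 89134 - 31185 + 2436 + 490 - 5
= 118114304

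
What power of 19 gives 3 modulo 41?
15

Baby-step giant-step with step n = ⌈√41⌉ = 7.
Baby steps 19^j mod 41 (j:value) for j=0..6: 0:1, 1:19, 2:33, 3:12, 4:23, 5:27, 6:21.
Giant-step multiplier: 19^(-7) ≡ 19^(40-7) = 19^33 ≡ 26 (mod 41).
Giant steps γ_i = 3·26^i mod 41: γ_0=3, γ_1=37, γ_2=19 (in table at j=1).
x = i·n + j = 2·7 + 1 = 15.
Check: 19^15 ≡ 3 (mod 41).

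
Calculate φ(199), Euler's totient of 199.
198

199 = 199
φ(n) = n × ∏(1 - 1/p) for each prime p dividing n
φ(199) = 199 × (1 - 1/199) = 198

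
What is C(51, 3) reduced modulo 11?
2

Using Lucas' theorem:
Write n=51 and k=3 in base 11:
n in base 11: [4, 7]
k in base 11: [0, 3]
C(51,3) mod 11 = ∏ C(n_i, k_i) mod 11
Digit binomials (mod 11): C(4,0) = 1; C(7,3) = 35 ≡ 2
Product: 1 × 2 = 2 ≡ 2 (mod 11)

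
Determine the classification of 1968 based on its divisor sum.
abundant

Proper divisors of 1968: sum = 1 + 2 + 3 + 4 + 6 + 8 + 12 + 16 + ... + 328 + 492 + 656 + 984 (19 divisors) = 3240
Since 3240 > 1968, 1968 is abundant.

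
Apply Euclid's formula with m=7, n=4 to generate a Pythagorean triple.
(33, 56, 65)

Euclid's formula: a = m² - n², b = 2mn, c = m² + n²
m = 7, n = 4
a = 7² - 4² = 49 - 16 = 33
b = 2 × 7 × 4 = 56
c = 7² + 4² = 49 + 16 = 65
Verification: 33² + 56² = 1089 + 3136 = 4225 = 65² ✓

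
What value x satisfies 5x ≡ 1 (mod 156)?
125

gcd(5, 156) = 1, so the inverse exists.
Extended Euclidean algorithm on (156, 5):
156 = 31 × 5 + 1  ⟹  1 = (1)·156 + (-31)·5
So (-31)·5 ≡ 1 (mod 156), i.e. 5^(-1) ≡ -31 ≡ 125 (mod 156).
Check: 5 × 125 = 625 ≡ 1 (mod 156)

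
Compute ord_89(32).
11

89 is prime, so ord(32) divides φ(89) = 88.
Divisors of 88: 1, 2, 4, 8, 11, 22, 44, 88.
Repeated squaring: 32^1 ≡ 32, 32^2 ≡ 45, 32^4 ≡ 67, 32^8 ≡ 39, 32^16 ≡ 8, 32^32 ≡ 64, 32^64 ≡ 2 (mod 89).
Test 32^d mod 89 for each divisor d in increasing order:
32^1 ≡ 32
32^2 ≡ 45
32^4 ≡ 67
32^8 ≡ 39
32^11 = 32^8·32^2·32^1 ≡ 1  ← first divisor giving 1
The order is 11.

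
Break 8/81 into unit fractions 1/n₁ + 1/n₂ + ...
1/11 + 1/128 + 1/22810 + 1/1300717440

Greedy algorithm:
8/81: ceiling(81/8) = 11, use 1/11
7/891: ceiling(891/7) = 128, use 1/128
5/114048: ceiling(114048/5) = 22810, use 1/22810
1/1300717440: ceiling(1300717440/1) = 1300717440, use 1/1300717440
Result: 8/81 = 1/11 + 1/128 + 1/22810 + 1/1300717440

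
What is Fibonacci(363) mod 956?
494

Matrix identity: Q^n = [[F_(n+1), F_n], [F_n, F_(n-1)]] with Q = [[1,1],[1,0]].
n = 363 = 101101011₂. Square-and-multiply, entries mod 956:
Q^1 = [[1,1],[1,0]]
Q^2 = (Q^1)² = [[2,1],[1,1]]
Q^5 = (Q^2)²·Q = [[8,5],[5,3]]
Q^11 = (Q^5)²·Q = [[144,89],[89,55]]
Q^22 = (Q^11)² = [[933,503],[503,430]]
Q^45 = (Q^22)²·Q = [[335,198],[198,137]]
Q^90 = (Q^45)² = [[381,724],[724,613]]
Q^181 = (Q^90)²·Q = [[881,137],[137,744]]
Q^363 = (Q^181)²·Q = [[371,494],[494,833]]
F_363 mod 956 = Q^363[0][1] = 494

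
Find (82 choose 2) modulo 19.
15

Using Lucas' theorem:
Write n=82 and k=2 in base 19:
n in base 19: [4, 6]
k in base 19: [0, 2]
C(82,2) mod 19 = ∏ C(n_i, k_i) mod 19
Digit binomials (mod 19): C(4,0) = 1; C(6,2) = 15
Product: 1 × 15 = 15 ≡ 15 (mod 19)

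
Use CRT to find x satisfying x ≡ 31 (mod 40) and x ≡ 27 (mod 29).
1071

Using Chinese Remainder Theorem:
M = 40 × 29 = 1160
M1 = 29, M2 = 40
y1 = 29^(-1) mod 40 = 29
y2 = 40^(-1) mod 29 = 8
x = (31×29×29 + 27×40×8) mod 1160 = 1071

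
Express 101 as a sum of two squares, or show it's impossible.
1² + 10² (a=1, b=10)

Factorization: 101 = 101
By Fermat: n is sum of two squares iff every prime p ≡ 3 (mod 4) appears to even power.
All primes ≡ 3 (mod 4) appear to even power.
Search a = 0, 1, 2, … for 101 - a² a perfect square: first hit at a = 1: 101 - 1 = 100 = 10².
101 = 1² + 10² = 1 + 100 ✓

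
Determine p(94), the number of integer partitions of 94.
92669720

p(n) counts ways to write n as a sum of positive integers (order ignored).
Euler's pentagonal recurrence: p(k) = p(k-1) + p(k-2) - p(k-5) - p(k-7) + p(k-12) + p(k-15) - ... (offsets j(3j∓1)/2, signs ++--, p(0)=1, p(<0)=0).
DP table for k = 0..93: p(0)=1, p(1)=1, p(2)=2, p(3)=3, p(4)=5, p(5)=7, p(6)=11, p(7)=15, p(8)=22, p(9)=30, p(10)=42, p(11)=56, p(12)=77, p(13)=101, p(14)=135, p(15)=176, p(16)=231, p(17)=297, p(18)=385, p(19)=490, p(20)=627, p(21)=792, p(22)=1002, p(23)=1255, p(24)=1575, p(25)=1958, p(26)=2436, p(27)=3010, p(28)=3718, p(29)=4565, p(30)=5604, p(31)=6842, p(32)=8349, p(33)=10143, p(34)=12310, p(35)=14883, p(36)=17977, p(37)=21637, p(38)=26015, p(39)=31185, p(40)=37338, p(41)=44583, p(42)=53174, p(43)=63261, p(44)=75175, p(45)=89134, p(46)=105558, p(47)=124754, p(48)=147273, p(49)=173525, p(50)=204226, p(51)=239943, p(52)=281589, p(53)=329931, p(54)=386155, p(55)=451276, p(56)=526823, p(57)=614154, p(58)=715220, p(59)=831820, p(60)=966467, p(61)=1121505, p(62)=1300156, p(63)=1505499, p(64)=1741630, p(65)=2012558, p(66)=2323520, p(67)=2679689, p(68)=3087735, p(69)=3554345, p(70)=4087968, p(71)=4697205, p(72)=5392783, p(73)=6185689, p(74)=7089500, p(75)=8118264, p(76)=9289091, p(77)=10619863, p(78)=12132164, p(79)=13848650, p(80)=15796476, p(81)=18004327, p(82)=20506255, p(83)=23338469, p(84)=26543660, p(85)=30167357, p(86)=34262962, p(87)=38887673, p(88)=44108109, p(89)=49995925, p(90)=56634173, p(91)=64112359, p(92)=72533807, p(93)=82010177.
Final step: p(94) = p(93) + p(92) - p(89) - p(87) + p(82) + p(79) - p(72) - p(68) + p(59) + p(54) - p(43) - p(37) + p(24) + p(17) - p(2)
= 82010177 + 72533807 - 49995925 - 38887673 + 20506255 + 13848650 - 5392783 - 3087735 + 831820 + 386155 - 63261 - 21637 + 1575 + 297 - 2
= 92669720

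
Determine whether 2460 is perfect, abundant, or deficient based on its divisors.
abundant

Proper divisors of 2460: sum = 1 + 2 + 3 + 4 + 5 + 6 + 10 + 12 + ... + 492 + 615 + 820 + 1230 (23 divisors) = 4596
Since 4596 > 2460, 2460 is abundant.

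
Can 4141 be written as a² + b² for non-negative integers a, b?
35² + 54² (a=35, b=54)

Factorization: 4141 = 41 × 101
By Fermat: n is sum of two squares iff every prime p ≡ 3 (mod 4) appears to even power.
All primes ≡ 3 (mod 4) appear to even power.
Search a = 0, 1, 2, … for 4141 - a² a perfect square: first hit at a = 35: 4141 - 1225 = 2916 = 54².
4141 = 35² + 54² = 1225 + 2916 ✓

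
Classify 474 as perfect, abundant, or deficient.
abundant

Proper divisors of 474: sum = 1 + 2 + 3 + 6 + 79 + 158 + 237 = 486
Since 486 > 474, 474 is abundant.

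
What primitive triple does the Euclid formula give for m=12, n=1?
(143, 24, 145)

Euclid's formula: a = m² - n², b = 2mn, c = m² + n²
m = 12, n = 1
a = 12² - 1² = 144 - 1 = 143
b = 2 × 12 × 1 = 24
c = 12² + 1² = 144 + 1 = 145
Verification: 143² + 24² = 20449 + 576 = 21025 = 145² ✓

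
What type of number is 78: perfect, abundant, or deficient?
abundant

Proper divisors of 78: sum = 1 + 2 + 3 + 6 + 13 + 26 + 39 = 90
Since 90 > 78, 78 is abundant.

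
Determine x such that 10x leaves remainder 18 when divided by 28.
x ≡ 13 (mod 14)

gcd(10, 28) = 2, which divides 18, so solutions exist.
Divide through by 2: 5x ≡ 9 (mod 14).
Find 5^(-1) mod 14 by the extended Euclidean algorithm:
14 = 2 × 5 + 4  ⟹  4 = (1)·14 + (-2)·5
5 = 1 × 4 + 1  ⟹  1 = (-1)·14 + (3)·5
So (3)·5 ≡ 1 (mod 14), i.e. 5^(-1) ≡ 3 (mod 14).
x ≡ 3 × 9 = 27 ≡ 13 (mod 14).
Check: 10 × 13 = 130 ≡ 18 (mod 28).
x ≡ 13 (mod 14), giving 2 solutions mod 28.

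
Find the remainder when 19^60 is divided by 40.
1

Repeated squaring. Binary of 60 = 111100.
19^1 ≡ 19 (mod 40); 19^2 ≡ 1 (mod 40); 19^4 ≡ 1 (mod 40); 19^8 ≡ 1 (mod 40); 19^16 ≡ 1 (mod 40); 19^32 ≡ 1 (mod 40)
19^60 = 19^4 × 19^8 × 19^16 × 19^32 ≡ 1 (mod 40)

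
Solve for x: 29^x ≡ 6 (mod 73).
58

Baby-step giant-step with step n = ⌈√73⌉ = 9.
Baby steps 29^j mod 73 (j:value) for j=0..8: 0:1, 1:29, 2:38, 3:7, 4:57, 5:47, 6:49, 7:34, 8:37.
Giant-step multiplier: 29^(-9) ≡ 29^(72-9) = 29^63 ≡ 63 (mod 73).
Giant steps γ_i = 6·63^i mod 73: γ_0=6, γ_1=13, γ_2=16, γ_3=59, γ_4=67, γ_5=60, γ_6=57 (in table at j=4).
x = i·n + j = 6·9 + 4 = 58.
Check: 29^58 ≡ 6 (mod 73).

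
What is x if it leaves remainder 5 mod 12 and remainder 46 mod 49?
389

Using Chinese Remainder Theorem:
M = 12 × 49 = 588
M1 = 49, M2 = 12
y1 = 49^(-1) mod 12 = 1
y2 = 12^(-1) mod 49 = 45
x = (5×49×1 + 46×12×45) mod 588 = 389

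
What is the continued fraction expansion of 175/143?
[1; 4, 2, 7, 2]

Euclidean algorithm steps:
175 = 1 × 143 + 32
143 = 4 × 32 + 15
32 = 2 × 15 + 2
15 = 7 × 2 + 1
2 = 2 × 1 + 0
Continued fraction: [1; 4, 2, 7, 2]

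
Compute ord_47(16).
23

47 is prime, so ord(16) divides φ(47) = 46.
Divisors of 46: 1, 2, 23, 46.
Repeated squaring: 16^1 ≡ 16, 16^2 ≡ 21, 16^4 ≡ 18, 16^8 ≡ 42, 16^16 ≡ 25, 16^32 ≡ 14 (mod 47).
Test 16^d mod 47 for each divisor d in increasing order:
16^1 ≡ 16
16^2 ≡ 21
16^23 = 16^16·16^4·16^2·16^1 ≡ 1  ← first divisor giving 1
The order is 23.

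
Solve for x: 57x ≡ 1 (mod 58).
57

gcd(57, 58) = 1, so the inverse exists.
Extended Euclidean algorithm on (58, 57):
58 = 1 × 57 + 1  ⟹  1 = (1)·58 + (-1)·57
So (-1)·57 ≡ 1 (mod 58), i.e. 57^(-1) ≡ -1 ≡ 57 (mod 58).
Check: 57 × 57 = 3249 ≡ 1 (mod 58)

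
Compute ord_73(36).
18

73 is prime, so ord(36) divides φ(73) = 72.
Divisors of 72: 1, 2, 3, 4, 6, 8, 9, 12, 18, 24, 36, 72.
Repeated squaring: 36^1 ≡ 36, 36^2 ≡ 55, 36^4 ≡ 32, 36^8 ≡ 2, 36^16 ≡ 4, 36^32 ≡ 16, 36^64 ≡ 37 (mod 73).
Test 36^d mod 73 for each divisor d in increasing order:
36^1 ≡ 36
36^2 ≡ 55
36^3 = 36^2·36^1 ≡ 9
36^4 ≡ 32
36^6 = 36^4·36^2 ≡ 8
36^8 ≡ 2
36^9 = 36^8·36^1 ≡ 72
36^12 = 36^8·36^4 ≡ 64
36^18 = 36^16·36^2 ≡ 1  ← first divisor giving 1
The order is 18.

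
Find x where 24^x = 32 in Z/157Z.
57

Baby-step giant-step with step n = ⌈√157⌉ = 13.
Baby steps 24^j mod 157 (j:value) for j=0..12: 0:1, 1:24, 2:105, 3:8, 4:35, 5:55, 6:64, 7:123, 8:126, 9:41, 10:42, 11:66, 12:14.
Giant-step multiplier: 24^(-13) ≡ 24^(156-13) = 24^143 ≡ 50 (mod 157).
Giant steps γ_i = 32·50^i mod 157: γ_0=32, γ_1=30, γ_2=87, γ_3=111, γ_4=55 (in table at j=5).
x = i·n + j = 4·13 + 5 = 57.
Check: 24^57 ≡ 32 (mod 157).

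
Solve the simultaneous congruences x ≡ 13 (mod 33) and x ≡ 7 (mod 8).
79

Using Chinese Remainder Theorem:
M = 33 × 8 = 264
M1 = 8, M2 = 33
y1 = 8^(-1) mod 33 = 29
y2 = 33^(-1) mod 8 = 1
x = (13×8×29 + 7×33×1) mod 264 = 79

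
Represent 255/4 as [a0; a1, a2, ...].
[63; 1, 3]

Euclidean algorithm steps:
255 = 63 × 4 + 3
4 = 1 × 3 + 1
3 = 3 × 1 + 0
Continued fraction: [63; 1, 3]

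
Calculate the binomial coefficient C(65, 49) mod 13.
0

Using Lucas' theorem:
Write n=65 and k=49 in base 13:
n in base 13: [5, 0]
k in base 13: [3, 10]
C(65,49) mod 13 = ∏ C(n_i, k_i) mod 13
Digit binomials (mod 13): C(5,3) = 10; C(0,10) = 0 (k_i > n_i)
Product: 10 × 0 = 0 ≡ 0 (mod 13)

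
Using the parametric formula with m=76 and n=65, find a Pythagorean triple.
(1551, 9880, 10001)

Euclid's formula: a = m² - n², b = 2mn, c = m² + n²
m = 76, n = 65
a = 76² - 65² = 5776 - 4225 = 1551
b = 2 × 76 × 65 = 9880
c = 76² + 65² = 5776 + 4225 = 10001
Verification: 1551² + 9880² = 2405601 + 97614400 = 100020001 = 10001² ✓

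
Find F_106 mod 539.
41

Matrix identity: Q^n = [[F_(n+1), F_n], [F_n, F_(n-1)]] with Q = [[1,1],[1,0]].
n = 106 = 1101010₂. Square-and-multiply, entries mod 539:
Q^1 = [[1,1],[1,0]]
Q^3 = (Q^1)²·Q = [[3,2],[2,1]]
Q^6 = (Q^3)² = [[13,8],[8,5]]
Q^13 = (Q^6)²·Q = [[377,233],[233,144]]
Q^26 = (Q^13)² = [[222,118],[118,104]]
Q^53 = (Q^26)²·Q = [[344,145],[145,199]]
Q^106 = (Q^53)² = [[299,41],[41,258]]
F_106 mod 539 = Q^106[0][1] = 41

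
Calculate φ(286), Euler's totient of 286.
120

286 = 2 × 11 × 13
φ(n) = n × ∏(1 - 1/p) for each prime p dividing n
φ(286) = 286 × (1 - 1/2) × (1 - 1/11) × (1 - 1/13) = 120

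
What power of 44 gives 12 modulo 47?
12

Baby-step giant-step with step n = ⌈√47⌉ = 7.
Baby steps 44^j mod 47 (j:value) for j=0..6: 0:1, 1:44, 2:9, 3:20, 4:34, 5:39, 6:24.
Giant-step multiplier: 44^(-7) ≡ 44^(46-7) = 44^39 ≡ 15 (mod 47).
Giant steps γ_i = 12·15^i mod 47: γ_0=12, γ_1=39 (in table at j=5).
x = i·n + j = 1·7 + 5 = 12.
Check: 44^12 ≡ 12 (mod 47).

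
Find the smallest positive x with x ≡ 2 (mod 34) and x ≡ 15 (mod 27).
852

Using Chinese Remainder Theorem:
M = 34 × 27 = 918
M1 = 27, M2 = 34
y1 = 27^(-1) mod 34 = 29
y2 = 34^(-1) mod 27 = 4
x = (2×27×29 + 15×34×4) mod 918 = 852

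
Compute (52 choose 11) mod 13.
0

Using Lucas' theorem:
Write n=52 and k=11 in base 13:
n in base 13: [4, 0]
k in base 13: [0, 11]
C(52,11) mod 13 = ∏ C(n_i, k_i) mod 13
Digit binomials (mod 13): C(4,0) = 1; C(0,11) = 0 (k_i > n_i)
Product: 1 × 0 = 0 ≡ 0 (mod 13)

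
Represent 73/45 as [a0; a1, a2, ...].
[1; 1, 1, 1, 1, 1, 5]

Euclidean algorithm steps:
73 = 1 × 45 + 28
45 = 1 × 28 + 17
28 = 1 × 17 + 11
17 = 1 × 11 + 6
11 = 1 × 6 + 5
6 = 1 × 5 + 1
5 = 5 × 1 + 0
Continued fraction: [1; 1, 1, 1, 1, 1, 5]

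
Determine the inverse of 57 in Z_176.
105

gcd(57, 176) = 1, so the inverse exists.
Extended Euclidean algorithm on (176, 57):
176 = 3 × 57 + 5  ⟹  5 = (1)·176 + (-3)·57
57 = 11 × 5 + 2  ⟹  2 = (-11)·176 + (34)·57
5 = 2 × 2 + 1  ⟹  1 = (23)·176 + (-71)·57
So (-71)·57 ≡ 1 (mod 176), i.e. 57^(-1) ≡ -71 ≡ 105 (mod 176).
Check: 57 × 105 = 5985 ≡ 1 (mod 176)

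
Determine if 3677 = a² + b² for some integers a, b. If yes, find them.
14² + 59² (a=14, b=59)

Factorization: 3677 = 3677
By Fermat: n is sum of two squares iff every prime p ≡ 3 (mod 4) appears to even power.
All primes ≡ 3 (mod 4) appear to even power.
Search a = 0, 1, 2, … for 3677 - a² a perfect square: first hit at a = 14: 3677 - 196 = 3481 = 59².
3677 = 14² + 59² = 196 + 3481 ✓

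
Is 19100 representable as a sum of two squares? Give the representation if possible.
Not possible

Factorization: 19100 = 2^2 × 5^2 × 191
By Fermat: n is sum of two squares iff every prime p ≡ 3 (mod 4) appears to even power.
Prime(s) ≡ 3 (mod 4) with odd exponent: [(191, 1)]
Therefore 19100 cannot be expressed as a² + b².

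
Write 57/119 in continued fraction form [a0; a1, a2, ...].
[0; 2, 11, 2, 2]

Euclidean algorithm steps:
57 = 0 × 119 + 57
119 = 2 × 57 + 5
57 = 11 × 5 + 2
5 = 2 × 2 + 1
2 = 2 × 1 + 0
Continued fraction: [0; 2, 11, 2, 2]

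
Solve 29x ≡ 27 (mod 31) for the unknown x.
x ≡ 2 (mod 31)

gcd(29, 31) = 1, which divides 27, so solutions exist.
Find 29^(-1) mod 31 by the extended Euclidean algorithm:
31 = 1 × 29 + 2  ⟹  2 = (1)·31 + (-1)·29
29 = 14 × 2 + 1  ⟹  1 = (-14)·31 + (15)·29
So (15)·29 ≡ 1 (mod 31), i.e. 29^(-1) ≡ 15 (mod 31).
x ≡ 15 × 27 = 405 ≡ 2 (mod 31).
Check: 29 × 2 = 58 ≡ 27 (mod 31).
Unique solution: x ≡ 2 (mod 31)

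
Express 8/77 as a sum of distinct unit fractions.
1/10 + 1/257 + 1/197890

Greedy algorithm:
8/77: ceiling(77/8) = 10, use 1/10
3/770: ceiling(770/3) = 257, use 1/257
1/197890: ceiling(197890/1) = 197890, use 1/197890
Result: 8/77 = 1/10 + 1/257 + 1/197890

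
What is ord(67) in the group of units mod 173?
86

173 is prime, so ord(67) divides φ(173) = 172.
Divisors of 172: 1, 2, 4, 43, 86, 172.
Repeated squaring: 67^1 ≡ 67, 67^2 ≡ 164, 67^4 ≡ 81, 67^8 ≡ 160, 67^16 ≡ 169, 67^32 ≡ 16, 67^64 ≡ 83, 67^128 ≡ 142 (mod 173).
Test 67^d mod 173 for each divisor d in increasing order:
67^1 ≡ 67
67^2 ≡ 164
67^4 ≡ 81
67^43 = 67^32·67^8·67^2·67^1 ≡ 172
67^86 = 67^64·67^16·67^4·67^2 ≡ 1  ← first divisor giving 1
The order is 86.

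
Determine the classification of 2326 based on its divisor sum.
deficient

Proper divisors of 2326: sum = 1 + 2 + 1163 = 1166
Since 1166 < 2326, 2326 is deficient.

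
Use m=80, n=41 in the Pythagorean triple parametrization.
(4719, 6560, 8081)

Euclid's formula: a = m² - n², b = 2mn, c = m² + n²
m = 80, n = 41
a = 80² - 41² = 6400 - 1681 = 4719
b = 2 × 80 × 41 = 6560
c = 80² + 41² = 6400 + 1681 = 8081
Verification: 4719² + 6560² = 22268961 + 43033600 = 65302561 = 8081² ✓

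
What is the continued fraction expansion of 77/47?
[1; 1, 1, 1, 3, 4]

Euclidean algorithm steps:
77 = 1 × 47 + 30
47 = 1 × 30 + 17
30 = 1 × 17 + 13
17 = 1 × 13 + 4
13 = 3 × 4 + 1
4 = 4 × 1 + 0
Continued fraction: [1; 1, 1, 1, 3, 4]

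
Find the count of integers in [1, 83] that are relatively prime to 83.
82

83 = 83
φ(n) = n × ∏(1 - 1/p) for each prime p dividing n
φ(83) = 83 × (1 - 1/83) = 82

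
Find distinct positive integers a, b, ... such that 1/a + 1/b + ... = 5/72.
1/15 + 1/360

Greedy algorithm:
5/72: ceiling(72/5) = 15, use 1/15
1/360: ceiling(360/1) = 360, use 1/360
Result: 5/72 = 1/15 + 1/360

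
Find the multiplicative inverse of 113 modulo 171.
56

gcd(113, 171) = 1, so the inverse exists.
Extended Euclidean algorithm on (171, 113):
171 = 1 × 113 + 58  ⟹  58 = (1)·171 + (-1)·113
113 = 1 × 58 + 55  ⟹  55 = (-1)·171 + (2)·113
58 = 1 × 55 + 3  ⟹  3 = (2)·171 + (-3)·113
55 = 18 × 3 + 1  ⟹  1 = (-37)·171 + (56)·113
So (56)·113 ≡ 1 (mod 171), i.e. 113^(-1) ≡ 56 (mod 171).
Check: 113 × 56 = 6328 ≡ 1 (mod 171)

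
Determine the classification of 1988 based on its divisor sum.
abundant

Proper divisors of 1988: sum = 1 + 2 + 4 + 7 + 14 + 28 + 71 + 142 + 284 + 497 + 994 = 2044
Since 2044 > 1988, 1988 is abundant.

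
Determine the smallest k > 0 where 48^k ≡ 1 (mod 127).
126

127 is prime, so ord(48) divides φ(127) = 126.
Divisors of 126: 1, 2, 3, 6, 7, 9, 14, 18, 21, 42, 63, 126.
Repeated squaring: 48^1 ≡ 48, 48^2 ≡ 18, 48^4 ≡ 70, 48^8 ≡ 74, 48^16 ≡ 15, 48^32 ≡ 98, 48^64 ≡ 79 (mod 127).
Test 48^d mod 127 for each divisor d in increasing order:
48^1 ≡ 48
48^2 ≡ 18
48^3 = 48^2·48^1 ≡ 102
48^6 = 48^4·48^2 ≡ 117
48^7 = 48^4·48^2·48^1 ≡ 28
48^9 = 48^8·48^1 ≡ 123
48^14 = 48^8·48^4·48^2 ≡ 22
48^18 = 48^16·48^2 ≡ 16
48^21 = 48^16·48^4·48^1 ≡ 108
48^42 = 48^32·48^8·48^2 ≡ 107
48^63 = 48^32·48^16·48^8·48^4·48^2·48^1 ≡ 126
48^126 = 48^64·48^32·48^16·48^8·48^4·48^2 ≡ 1  ← first divisor giving 1
The order is 126.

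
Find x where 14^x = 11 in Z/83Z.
30

Baby-step giant-step with step n = ⌈√83⌉ = 10.
Baby steps 14^j mod 83 (j:value) for j=0..9: 0:1, 1:14, 2:30, 3:5, 4:70, 5:67, 6:25, 7:18, 8:3, 9:42.
Giant-step multiplier: 14^(-10) ≡ 14^(82-10) = 14^72 ≡ 12 (mod 83).
Giant steps γ_i = 11·12^i mod 83: γ_0=11, γ_1=49, γ_2=7, γ_3=1 (in table at j=0).
x = i·n + j = 3·10 + 0 = 30.
Check: 14^30 ≡ 11 (mod 83).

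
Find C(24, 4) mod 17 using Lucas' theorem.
1

Using Lucas' theorem:
Write n=24 and k=4 in base 17:
n in base 17: [1, 7]
k in base 17: [0, 4]
C(24,4) mod 17 = ∏ C(n_i, k_i) mod 17
Digit binomials (mod 17): C(1,0) = 1; C(7,4) = 35 ≡ 1
Product: 1 × 1 = 1 ≡ 1 (mod 17)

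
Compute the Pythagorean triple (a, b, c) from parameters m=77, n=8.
(5865, 1232, 5993)

Euclid's formula: a = m² - n², b = 2mn, c = m² + n²
m = 77, n = 8
a = 77² - 8² = 5929 - 64 = 5865
b = 2 × 77 × 8 = 1232
c = 77² + 8² = 5929 + 64 = 5993
Verification: 5865² + 1232² = 34398225 + 1517824 = 35916049 = 5993² ✓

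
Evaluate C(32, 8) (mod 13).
0

Using Lucas' theorem:
Write n=32 and k=8 in base 13:
n in base 13: [2, 6]
k in base 13: [0, 8]
C(32,8) mod 13 = ∏ C(n_i, k_i) mod 13
Digit binomials (mod 13): C(2,0) = 1; C(6,8) = 0 (k_i > n_i)
Product: 1 × 0 = 0 ≡ 0 (mod 13)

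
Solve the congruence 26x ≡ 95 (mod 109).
x ≡ 33 (mod 109)

gcd(26, 109) = 1, which divides 95, so solutions exist.
Find 26^(-1) mod 109 by the extended Euclidean algorithm:
109 = 4 × 26 + 5  ⟹  5 = (1)·109 + (-4)·26
26 = 5 × 5 + 1  ⟹  1 = (-5)·109 + (21)·26
So (21)·26 ≡ 1 (mod 109), i.e. 26^(-1) ≡ 21 (mod 109).
x ≡ 21 × 95 = 1995 ≡ 33 (mod 109).
Check: 26 × 33 = 858 ≡ 95 (mod 109).
Unique solution: x ≡ 33 (mod 109)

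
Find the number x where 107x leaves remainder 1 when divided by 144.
35

gcd(107, 144) = 1, so the inverse exists.
Extended Euclidean algorithm on (144, 107):
144 = 1 × 107 + 37  ⟹  37 = (1)·144 + (-1)·107
107 = 2 × 37 + 33  ⟹  33 = (-2)·144 + (3)·107
37 = 1 × 33 + 4  ⟹  4 = (3)·144 + (-4)·107
33 = 8 × 4 + 1  ⟹  1 = (-26)·144 + (35)·107
So (35)·107 ≡ 1 (mod 144), i.e. 107^(-1) ≡ 35 (mod 144).
Check: 107 × 35 = 3745 ≡ 1 (mod 144)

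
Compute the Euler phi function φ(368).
176

368 = 2^4 × 23
φ(n) = n × ∏(1 - 1/p) for each prime p dividing n
φ(368) = 368 × (1 - 1/2) × (1 - 1/23) = 176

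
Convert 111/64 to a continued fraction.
[1; 1, 2, 1, 3, 4]

Euclidean algorithm steps:
111 = 1 × 64 + 47
64 = 1 × 47 + 17
47 = 2 × 17 + 13
17 = 1 × 13 + 4
13 = 3 × 4 + 1
4 = 4 × 1 + 0
Continued fraction: [1; 1, 2, 1, 3, 4]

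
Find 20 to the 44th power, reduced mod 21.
1

Repeated squaring. Binary of 44 = 101100.
20^1 ≡ 20 (mod 21); 20^2 ≡ 1 (mod 21); 20^4 ≡ 1 (mod 21); 20^8 ≡ 1 (mod 21); 20^16 ≡ 1 (mod 21); 20^32 ≡ 1 (mod 21)
20^44 = 20^4 × 20^8 × 20^32 ≡ 1 (mod 21)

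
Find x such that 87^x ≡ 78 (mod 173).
14

Baby-step giant-step with step n = ⌈√173⌉ = 14.
Baby steps 87^j mod 173 (j:value) for j=0..13: 0:1, 1:87, 2:130, 3:65, 4:119, 5:146, 6:73, 7:123, 8:148, 9:74, 10:37, 11:105, 12:139, 13:156.
Giant-step multiplier: 87^(-14) ≡ 87^(172-14) = 87^158 ≡ 122 (mod 173).
Giant steps γ_i = 78·122^i mod 173: γ_0=78, γ_1=1 (in table at j=0).
x = i·n + j = 1·14 + 0 = 14.
Check: 87^14 ≡ 78 (mod 173).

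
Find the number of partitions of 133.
7346629512

p(n) counts ways to write n as a sum of positive integers (order ignored).
Euler's pentagonal recurrence: p(k) = p(k-1) + p(k-2) - p(k-5) - p(k-7) + p(k-12) + p(k-15) - ... (offsets j(3j∓1)/2, signs ++--, p(0)=1, p(<0)=0).
DP table for k = 0..132: p(0)=1, p(1)=1, p(2)=2, p(3)=3, p(4)=5, p(5)=7, p(6)=11, p(7)=15, p(8)=22, p(9)=30, p(10)=42, p(11)=56, p(12)=77, p(13)=101, p(14)=135, p(15)=176, p(16)=231, p(17)=297, p(18)=385, p(19)=490, p(20)=627, p(21)=792, p(22)=1002, p(23)=1255, p(24)=1575, p(25)=1958, p(26)=2436, p(27)=3010, p(28)=3718, p(29)=4565, p(30)=5604, p(31)=6842, p(32)=8349, p(33)=10143, p(34)=12310, p(35)=14883, p(36)=17977, p(37)=21637, p(38)=26015, p(39)=31185, p(40)=37338, p(41)=44583, p(42)=53174, p(43)=63261, p(44)=75175, p(45)=89134, p(46)=105558, p(47)=124754, p(48)=147273, p(49)=173525, p(50)=204226, p(51)=239943, p(52)=281589, p(53)=329931, p(54)=386155, p(55)=451276, p(56)=526823, p(57)=614154, p(58)=715220, p(59)=831820, p(60)=966467, p(61)=1121505, p(62)=1300156, p(63)=1505499, p(64)=1741630, p(65)=2012558, p(66)=2323520, p(67)=2679689, p(68)=3087735, p(69)=3554345, p(70)=4087968, p(71)=4697205, p(72)=5392783, p(73)=6185689, p(74)=7089500, p(75)=8118264, p(76)=9289091, p(77)=10619863, p(78)=12132164, p(79)=13848650, p(80)=15796476, p(81)=18004327, p(82)=20506255, p(83)=23338469, p(84)=26543660, p(85)=30167357, p(86)=34262962, p(87)=38887673, p(88)=44108109, p(89)=49995925, p(90)=56634173, p(91)=64112359, p(92)=72533807, p(93)=82010177, p(94)=92669720, p(95)=104651419, p(96)=118114304, p(97)=133230930, p(98)=150198136, p(99)=169229875, p(100)=190569292, p(101)=214481126, p(102)=241265379, p(103)=271248950, p(104)=304801365, p(105)=342325709, p(106)=384276336, p(107)=431149389, p(108)=483502844, p(109)=541946240, p(110)=607163746, p(111)=679903203, p(112)=761002156, p(113)=851376628, p(114)=952050665, p(115)=1064144451, p(116)=1188908248, p(117)=1327710076, p(118)=1482074143, p(119)=1653668665, p(120)=1844349560, p(121)=2056148051, p(122)=2291320912, p(123)=2552338241, p(124)=2841940500, p(125)=3163127352, p(126)=3519222692, p(127)=3913864295, p(128)=4351078600, p(129)=4835271870, p(130)=5371315400, p(131)=5964539504, p(132)=6620830889.
Final step: p(133) = p(132) + p(131) - p(128) - p(126) + p(121) + p(118) - p(111) - p(107) + p(98) + p(93) - p(82) - p(76) + p(63) + p(56) - p(41) - p(33) + p(16) + p(7)
= 6620830889 + 5964539504 - 4351078600 - 3519222692 + 2056148051 + 1482074143 - 679903203 - 431149389 + 150198136 + 82010177 - 20506255 - 9289091 + 1505499 + 526823 - 44583 - 10143 + 231 + 15
= 7346629512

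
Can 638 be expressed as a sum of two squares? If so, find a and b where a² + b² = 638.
Not possible

Factorization: 638 = 2 × 11 × 29
By Fermat: n is sum of two squares iff every prime p ≡ 3 (mod 4) appears to even power.
Prime(s) ≡ 3 (mod 4) with odd exponent: [(11, 1)]
Therefore 638 cannot be expressed as a² + b².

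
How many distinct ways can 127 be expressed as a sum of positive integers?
3913864295

p(n) counts ways to write n as a sum of positive integers (order ignored).
Euler's pentagonal recurrence: p(k) = p(k-1) + p(k-2) - p(k-5) - p(k-7) + p(k-12) + p(k-15) - ... (offsets j(3j∓1)/2, signs ++--, p(0)=1, p(<0)=0).
DP table for k = 0..126: p(0)=1, p(1)=1, p(2)=2, p(3)=3, p(4)=5, p(5)=7, p(6)=11, p(7)=15, p(8)=22, p(9)=30, p(10)=42, p(11)=56, p(12)=77, p(13)=101, p(14)=135, p(15)=176, p(16)=231, p(17)=297, p(18)=385, p(19)=490, p(20)=627, p(21)=792, p(22)=1002, p(23)=1255, p(24)=1575, p(25)=1958, p(26)=2436, p(27)=3010, p(28)=3718, p(29)=4565, p(30)=5604, p(31)=6842, p(32)=8349, p(33)=10143, p(34)=12310, p(35)=14883, p(36)=17977, p(37)=21637, p(38)=26015, p(39)=31185, p(40)=37338, p(41)=44583, p(42)=53174, p(43)=63261, p(44)=75175, p(45)=89134, p(46)=105558, p(47)=124754, p(48)=147273, p(49)=173525, p(50)=204226, p(51)=239943, p(52)=281589, p(53)=329931, p(54)=386155, p(55)=451276, p(56)=526823, p(57)=614154, p(58)=715220, p(59)=831820, p(60)=966467, p(61)=1121505, p(62)=1300156, p(63)=1505499, p(64)=1741630, p(65)=2012558, p(66)=2323520, p(67)=2679689, p(68)=3087735, p(69)=3554345, p(70)=4087968, p(71)=4697205, p(72)=5392783, p(73)=6185689, p(74)=7089500, p(75)=8118264, p(76)=9289091, p(77)=10619863, p(78)=12132164, p(79)=13848650, p(80)=15796476, p(81)=18004327, p(82)=20506255, p(83)=23338469, p(84)=26543660, p(85)=30167357, p(86)=34262962, p(87)=38887673, p(88)=44108109, p(89)=49995925, p(90)=56634173, p(91)=64112359, p(92)=72533807, p(93)=82010177, p(94)=92669720, p(95)=104651419, p(96)=118114304, p(97)=133230930, p(98)=150198136, p(99)=169229875, p(100)=190569292, p(101)=214481126, p(102)=241265379, p(103)=271248950, p(104)=304801365, p(105)=342325709, p(106)=384276336, p(107)=431149389, p(108)=483502844, p(109)=541946240, p(110)=607163746, p(111)=679903203, p(112)=761002156, p(113)=851376628, p(114)=952050665, p(115)=1064144451, p(116)=1188908248, p(117)=1327710076, p(118)=1482074143, p(119)=1653668665, p(120)=1844349560, p(121)=2056148051, p(122)=2291320912, p(123)=2552338241, p(124)=2841940500, p(125)=3163127352, p(126)=3519222692.
Final step: p(127) = p(126) + p(125) - p(122) - p(120) + p(115) + p(112) - p(105) - p(101) + p(92) + p(87) - p(76) - p(70) + p(57) + p(50) - p(35) - p(27) + p(10) + p(1)
= 3519222692 + 3163127352 - 2291320912 - 1844349560 + 1064144451 + 761002156 - 342325709 - 214481126 + 72533807 + 38887673 - 9289091 - 4087968 + 614154 + 204226 - 14883 - 3010 + 42 + 1
= 3913864295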